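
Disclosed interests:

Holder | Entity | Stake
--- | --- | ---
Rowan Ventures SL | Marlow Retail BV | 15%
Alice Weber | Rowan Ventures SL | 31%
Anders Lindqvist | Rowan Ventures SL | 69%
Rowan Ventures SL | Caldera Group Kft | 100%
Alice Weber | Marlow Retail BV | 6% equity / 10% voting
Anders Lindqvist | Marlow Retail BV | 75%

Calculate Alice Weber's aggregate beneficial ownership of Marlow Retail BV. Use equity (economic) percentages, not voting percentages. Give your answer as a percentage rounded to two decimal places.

10.65%

Alice reaches Marlow along 2 paths.
Via Rowan: 31% × 15% = 4.65%.
Direct stake: 6% = 6%.
Total: 4.65% + 6% = 10.65%.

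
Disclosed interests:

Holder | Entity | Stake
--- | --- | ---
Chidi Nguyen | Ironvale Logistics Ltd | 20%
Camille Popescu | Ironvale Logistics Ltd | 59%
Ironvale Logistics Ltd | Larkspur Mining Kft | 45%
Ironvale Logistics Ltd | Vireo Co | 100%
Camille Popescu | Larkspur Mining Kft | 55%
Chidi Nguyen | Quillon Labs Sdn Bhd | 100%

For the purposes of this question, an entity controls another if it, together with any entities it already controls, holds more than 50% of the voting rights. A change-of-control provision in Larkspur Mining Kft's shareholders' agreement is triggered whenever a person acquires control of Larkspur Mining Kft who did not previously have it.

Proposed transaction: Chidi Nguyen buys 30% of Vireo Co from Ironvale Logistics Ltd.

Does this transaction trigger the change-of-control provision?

No

The purchase adds only to Chidi's holdings (Ironvale's stake shrinks), so Chidi is the only person who could newly come to control Larkspur.
Chidi holds 100% of Quillon, so Chidi controls Quillon.
Neither Chidi nor any entity Chidi controls holds any voting interest in Larkspur.
So before the transaction, Chidi does not control Larkspur.
After the purchase, Chidi holds 30% of Vireo directly, and Ironvale's stake falls to 70%.
Chidi's side now holds 30% of Vireo, not > 50%, so Chidi still does not control Vireo.
After the transaction, neither Chidi nor any entity Chidi controls holds a voting interest in Larkspur, so Chidi still does not control it.
No new person acquires control, so the clause is not triggered.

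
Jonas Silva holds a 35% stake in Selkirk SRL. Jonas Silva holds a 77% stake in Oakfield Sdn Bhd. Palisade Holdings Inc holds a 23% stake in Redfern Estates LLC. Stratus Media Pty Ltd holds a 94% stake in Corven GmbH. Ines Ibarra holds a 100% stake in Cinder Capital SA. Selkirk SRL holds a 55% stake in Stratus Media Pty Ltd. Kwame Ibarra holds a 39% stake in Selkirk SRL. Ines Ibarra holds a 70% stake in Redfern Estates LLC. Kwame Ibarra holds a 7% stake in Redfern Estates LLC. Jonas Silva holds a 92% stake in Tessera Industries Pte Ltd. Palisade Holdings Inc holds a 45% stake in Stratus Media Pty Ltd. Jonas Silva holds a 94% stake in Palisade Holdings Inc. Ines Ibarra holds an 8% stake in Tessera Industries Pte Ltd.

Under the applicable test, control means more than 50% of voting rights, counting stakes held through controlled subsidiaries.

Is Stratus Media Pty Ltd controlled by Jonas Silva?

No

Jonas holds 94% of Palisade, so Jonas controls Palisade.
Jonas holds 92% of Tessera, so Jonas controls Tessera.
Jonas holds 77% of Oakfield, so Jonas controls Oakfield.
In Stratus, Jonas's side holds only 45%, not > 50%.
So Jonas does not control Stratus.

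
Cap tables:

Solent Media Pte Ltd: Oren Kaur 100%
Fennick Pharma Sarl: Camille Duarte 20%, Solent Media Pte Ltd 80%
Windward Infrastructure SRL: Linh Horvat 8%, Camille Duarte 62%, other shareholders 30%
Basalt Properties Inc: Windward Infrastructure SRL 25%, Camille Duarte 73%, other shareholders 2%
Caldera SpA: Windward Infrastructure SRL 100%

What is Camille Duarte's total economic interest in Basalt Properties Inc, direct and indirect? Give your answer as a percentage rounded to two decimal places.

Camille reaches Basalt along 2 paths.
Via Windward: 62% × 25% = 15.5%.
Direct stake: 73% = 73%.
Total: 15.5% + 73% = 88.5%.
Rounded: 88.50%.

88.50%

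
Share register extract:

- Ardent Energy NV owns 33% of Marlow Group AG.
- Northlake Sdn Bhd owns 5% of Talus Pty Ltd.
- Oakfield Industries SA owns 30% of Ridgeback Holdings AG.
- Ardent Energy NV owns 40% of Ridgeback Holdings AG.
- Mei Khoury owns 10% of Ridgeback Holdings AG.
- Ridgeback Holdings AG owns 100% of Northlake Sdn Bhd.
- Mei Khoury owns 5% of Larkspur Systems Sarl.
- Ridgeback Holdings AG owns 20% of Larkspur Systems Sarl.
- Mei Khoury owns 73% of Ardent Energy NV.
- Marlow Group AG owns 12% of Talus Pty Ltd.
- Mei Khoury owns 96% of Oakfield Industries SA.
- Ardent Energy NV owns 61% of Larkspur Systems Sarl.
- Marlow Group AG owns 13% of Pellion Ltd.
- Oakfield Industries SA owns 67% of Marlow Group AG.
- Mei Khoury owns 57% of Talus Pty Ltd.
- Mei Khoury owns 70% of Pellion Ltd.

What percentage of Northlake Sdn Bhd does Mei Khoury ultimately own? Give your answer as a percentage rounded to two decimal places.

68.00%

Mei reaches Northlake along 3 paths.
Via Ridgeback: 10% × 100% = 10%.
Via Ardent → Ridgeback: 73% × 40% × 100% = 29.2%.
Via Oakfield → Ridgeback: 96% × 30% × 100% = 28.8%.
Total: 10% + 29.2% + 28.8% = 68%.
Rounded: 68.00%.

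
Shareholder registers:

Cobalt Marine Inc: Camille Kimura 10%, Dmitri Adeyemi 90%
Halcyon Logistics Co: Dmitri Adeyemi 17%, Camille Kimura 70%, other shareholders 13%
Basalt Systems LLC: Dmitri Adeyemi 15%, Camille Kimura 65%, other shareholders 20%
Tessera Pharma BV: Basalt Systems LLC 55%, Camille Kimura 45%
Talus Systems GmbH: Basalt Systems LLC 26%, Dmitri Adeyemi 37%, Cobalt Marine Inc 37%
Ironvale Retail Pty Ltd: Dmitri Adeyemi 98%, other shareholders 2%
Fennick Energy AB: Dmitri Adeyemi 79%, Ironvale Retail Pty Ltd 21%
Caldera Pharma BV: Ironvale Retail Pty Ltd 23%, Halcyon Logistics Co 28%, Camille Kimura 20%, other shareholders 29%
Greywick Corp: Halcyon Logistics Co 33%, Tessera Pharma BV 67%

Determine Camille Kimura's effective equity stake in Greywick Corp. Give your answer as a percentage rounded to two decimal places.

Camille reaches Greywick along 3 paths.
Via Halcyon: 70% × 33% = 23.1%.
Via Basalt → Tessera: 65% × 55% × 67% = 23.9525%.
Via Tessera: 45% × 67% = 30.15%.
Total: 23.1% + 23.9525% + 30.15% = 77.2025%.
Rounded: 77.20%.

77.20%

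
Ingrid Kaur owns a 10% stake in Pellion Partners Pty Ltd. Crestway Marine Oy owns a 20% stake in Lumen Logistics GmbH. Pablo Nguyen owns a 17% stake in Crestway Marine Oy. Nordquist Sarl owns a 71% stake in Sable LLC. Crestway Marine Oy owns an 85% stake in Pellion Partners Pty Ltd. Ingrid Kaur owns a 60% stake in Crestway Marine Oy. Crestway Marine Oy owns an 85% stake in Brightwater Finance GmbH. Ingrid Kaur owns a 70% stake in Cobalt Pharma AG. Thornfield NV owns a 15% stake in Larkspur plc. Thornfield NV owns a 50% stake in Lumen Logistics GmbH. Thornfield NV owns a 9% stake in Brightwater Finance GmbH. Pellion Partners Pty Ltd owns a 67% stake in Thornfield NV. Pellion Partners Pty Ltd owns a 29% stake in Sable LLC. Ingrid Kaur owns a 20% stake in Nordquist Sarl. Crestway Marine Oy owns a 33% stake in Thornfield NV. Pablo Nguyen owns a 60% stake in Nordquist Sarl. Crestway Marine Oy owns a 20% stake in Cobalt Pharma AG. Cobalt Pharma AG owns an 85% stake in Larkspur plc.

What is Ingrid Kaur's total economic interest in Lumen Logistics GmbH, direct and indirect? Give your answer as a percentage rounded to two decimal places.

42.34%

Ingrid reaches Lumen along 4 paths.
Via Crestway → Thornfield: 60% × 33% × 50% = 9.9%.
Via Crestway → Pellion → Thornfield: 60% × 85% × 67% × 50% = 17.085%.
Via Pellion → Thornfield: 10% × 67% × 50% = 3.35%.
Via Crestway: 60% × 20% = 12%.
Total: 9.9% + 17.085% + 3.35% + 12% = 42.335%.
Rounded: 42.34%.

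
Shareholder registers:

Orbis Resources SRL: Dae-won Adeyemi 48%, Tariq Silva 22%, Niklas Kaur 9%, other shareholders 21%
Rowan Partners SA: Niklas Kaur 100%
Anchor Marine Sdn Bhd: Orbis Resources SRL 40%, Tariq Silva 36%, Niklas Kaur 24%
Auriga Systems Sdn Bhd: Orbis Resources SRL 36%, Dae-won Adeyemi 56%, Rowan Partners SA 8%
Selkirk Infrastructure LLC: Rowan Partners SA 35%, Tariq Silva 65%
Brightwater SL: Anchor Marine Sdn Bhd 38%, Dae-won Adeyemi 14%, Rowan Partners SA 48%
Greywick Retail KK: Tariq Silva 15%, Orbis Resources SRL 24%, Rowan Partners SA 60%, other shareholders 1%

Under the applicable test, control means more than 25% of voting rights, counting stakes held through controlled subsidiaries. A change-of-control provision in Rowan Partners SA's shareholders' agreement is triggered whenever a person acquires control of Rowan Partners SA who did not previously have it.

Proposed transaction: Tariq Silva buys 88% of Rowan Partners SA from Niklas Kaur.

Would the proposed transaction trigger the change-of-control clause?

Yes

The purchase adds only to Tariq's holdings (Niklas's stake shrinks), so Tariq is the only person who could newly come to control Rowan.
Tariq holds 36% of Anchor, so Tariq controls Anchor.
Tariq holds 65% of Selkirk, so Tariq controls Selkirk.
Anchor holds 38% of Brightwater, so Tariq controls Brightwater.
Neither Tariq nor any entity Tariq controls holds any voting interest in Rowan.
So before the transaction, Tariq does not control Rowan.
After the purchase, Tariq holds 88% of Rowan directly, and Niklas's stake falls to 12%.
Tariq holds 88% of Rowan, so Tariq controls Rowan.
Tariq did not control Rowan before and does after, so the clause is triggered.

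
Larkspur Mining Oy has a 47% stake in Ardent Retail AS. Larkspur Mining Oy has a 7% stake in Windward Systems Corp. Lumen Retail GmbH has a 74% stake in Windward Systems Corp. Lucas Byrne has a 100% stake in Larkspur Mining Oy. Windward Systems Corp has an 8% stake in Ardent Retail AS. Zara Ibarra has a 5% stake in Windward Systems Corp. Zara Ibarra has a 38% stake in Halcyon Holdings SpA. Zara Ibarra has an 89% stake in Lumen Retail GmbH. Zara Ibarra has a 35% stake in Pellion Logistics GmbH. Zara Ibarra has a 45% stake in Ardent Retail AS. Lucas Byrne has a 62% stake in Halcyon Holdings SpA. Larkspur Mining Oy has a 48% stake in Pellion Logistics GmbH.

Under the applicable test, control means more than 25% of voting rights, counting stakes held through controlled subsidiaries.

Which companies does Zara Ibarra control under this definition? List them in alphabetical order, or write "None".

Ardent Retail AS, Halcyon Holdings SpA, Lumen Retail GmbH, Pellion Logistics GmbH, Windward Systems Corp

Zara holds 89% of Lumen, so Zara controls Lumen.
Zara holds 38% of Halcyon, so Zara controls Halcyon.
Lumen and Zara together hold 74% + 5% = 79% of Windward, so Zara controls Windward.
Zara holds 35% of Pellion, so Zara controls Pellion.
Zara and Windward together hold 45% + 8% = 53% of Ardent, so Zara controls Ardent.
No other company's threshold is met.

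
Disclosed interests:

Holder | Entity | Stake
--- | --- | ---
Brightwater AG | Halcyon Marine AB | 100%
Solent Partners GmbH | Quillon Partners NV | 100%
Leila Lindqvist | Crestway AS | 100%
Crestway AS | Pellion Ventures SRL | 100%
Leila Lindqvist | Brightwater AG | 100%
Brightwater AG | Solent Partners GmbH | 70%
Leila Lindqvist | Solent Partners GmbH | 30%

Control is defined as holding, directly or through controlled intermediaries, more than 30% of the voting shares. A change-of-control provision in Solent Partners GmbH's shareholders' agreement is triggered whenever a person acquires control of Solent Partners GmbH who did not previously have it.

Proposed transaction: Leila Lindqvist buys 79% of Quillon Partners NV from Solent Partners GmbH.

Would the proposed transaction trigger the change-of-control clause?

No

The purchase adds only to Leila's holdings (Solent's stake shrinks), so Leila is the only person who could newly come to control Solent.
Leila holds 100% of Brightwater, so Leila controls Brightwater.
Brightwater and Leila together hold 70% + 30% = 100% of Solent, so Leila controls Solent.
So Leila already controls Solent before the transaction.
After the purchase, Leila holds 79% of Quillon directly, and Solent's stake falls to 21%.
Leila controlled Solent already, so this is not a new person acquiring control; every other person's position is unchanged or reduced.
No new person acquires control, so the clause is not triggered.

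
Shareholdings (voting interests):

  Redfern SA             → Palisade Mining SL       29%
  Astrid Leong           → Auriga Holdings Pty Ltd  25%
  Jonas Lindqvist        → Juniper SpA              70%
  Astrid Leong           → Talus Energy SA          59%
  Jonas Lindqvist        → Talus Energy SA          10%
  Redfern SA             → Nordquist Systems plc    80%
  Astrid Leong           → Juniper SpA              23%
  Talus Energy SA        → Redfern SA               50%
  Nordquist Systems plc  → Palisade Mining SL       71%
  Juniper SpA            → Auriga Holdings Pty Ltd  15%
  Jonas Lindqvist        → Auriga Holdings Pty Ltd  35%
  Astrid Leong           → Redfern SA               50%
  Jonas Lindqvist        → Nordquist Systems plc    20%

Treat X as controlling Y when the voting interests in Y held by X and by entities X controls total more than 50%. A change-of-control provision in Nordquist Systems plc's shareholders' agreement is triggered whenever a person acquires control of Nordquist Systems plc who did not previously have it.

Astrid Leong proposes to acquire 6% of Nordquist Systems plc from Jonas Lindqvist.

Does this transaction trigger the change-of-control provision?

The purchase adds only to Astrid's holdings (Jonas's stake shrinks), so Astrid is the only person who could newly come to control Nordquist.
Astrid holds 59% of Talus, so Astrid controls Talus.
Astrid and Talus together hold 50% + 50% = 100% of Redfern, so Astrid controls Redfern.
Redfern holds 80% of Nordquist, so Astrid controls Nordquist.
So Astrid already controls Nordquist before the transaction.
After the purchase, Astrid holds 6% of Nordquist directly, and Jonas's stake falls to 14%.
Astrid controlled Nordquist already, so this is not a new person acquiring control; every other person's position is unchanged or reduced.
No new person acquires control, so the clause is not triggered.

No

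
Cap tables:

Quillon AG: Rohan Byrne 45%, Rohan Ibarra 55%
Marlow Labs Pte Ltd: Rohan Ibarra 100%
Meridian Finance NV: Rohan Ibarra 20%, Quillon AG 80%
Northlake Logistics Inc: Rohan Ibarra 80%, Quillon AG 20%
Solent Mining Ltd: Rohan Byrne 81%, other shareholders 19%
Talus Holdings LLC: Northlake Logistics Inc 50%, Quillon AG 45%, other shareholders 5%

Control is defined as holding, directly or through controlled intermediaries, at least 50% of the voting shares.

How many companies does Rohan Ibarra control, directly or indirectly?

Rohan Ibarra holds 55% of Quillon, so Rohan Ibarra controls Quillon.
Rohan Ibarra holds 100% of Marlow, so Rohan Ibarra controls Marlow.
Rohan Ibarra and Quillon together hold 20% + 80% = 100% of Meridian, so Rohan Ibarra controls Meridian.
Rohan Ibarra and Quillon together hold 80% + 20% = 100% of Northlake, so Rohan Ibarra controls Northlake.
Northlake and Quillon together hold 50% + 45% = 95% of Talus, so Rohan Ibarra controls Talus.
No other company's threshold is met.
Rohan Ibarra controls 5 companies.

5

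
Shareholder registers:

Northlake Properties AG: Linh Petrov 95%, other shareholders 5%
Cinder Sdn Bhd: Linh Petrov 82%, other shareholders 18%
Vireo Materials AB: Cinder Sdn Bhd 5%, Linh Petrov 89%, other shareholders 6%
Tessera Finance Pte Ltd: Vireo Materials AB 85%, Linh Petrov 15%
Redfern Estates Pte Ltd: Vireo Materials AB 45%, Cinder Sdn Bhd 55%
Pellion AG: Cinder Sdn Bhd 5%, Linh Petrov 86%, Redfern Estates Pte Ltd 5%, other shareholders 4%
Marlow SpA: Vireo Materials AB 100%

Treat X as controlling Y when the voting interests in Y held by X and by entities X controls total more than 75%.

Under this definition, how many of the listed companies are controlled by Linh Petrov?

Linh holds 95% of Northlake, so Linh controls Northlake.
Linh holds 82% of Cinder, so Linh controls Cinder.
Cinder and Linh together hold 5% + 89% = 94% of Vireo, so Linh controls Vireo.
Vireo and Linh together hold 85% + 15% = 100% of Tessera, so Linh controls Tessera.
Vireo and Cinder together hold 45% + 55% = 100% of Redfern, so Linh controls Redfern.
Cinder and Linh and Redfern together hold 5% + 86% + 5% = 96% of Pellion, so Linh controls Pellion.
Vireo holds 100% of Marlow, so Linh controls Marlow.
Linh controls 7 companies.

7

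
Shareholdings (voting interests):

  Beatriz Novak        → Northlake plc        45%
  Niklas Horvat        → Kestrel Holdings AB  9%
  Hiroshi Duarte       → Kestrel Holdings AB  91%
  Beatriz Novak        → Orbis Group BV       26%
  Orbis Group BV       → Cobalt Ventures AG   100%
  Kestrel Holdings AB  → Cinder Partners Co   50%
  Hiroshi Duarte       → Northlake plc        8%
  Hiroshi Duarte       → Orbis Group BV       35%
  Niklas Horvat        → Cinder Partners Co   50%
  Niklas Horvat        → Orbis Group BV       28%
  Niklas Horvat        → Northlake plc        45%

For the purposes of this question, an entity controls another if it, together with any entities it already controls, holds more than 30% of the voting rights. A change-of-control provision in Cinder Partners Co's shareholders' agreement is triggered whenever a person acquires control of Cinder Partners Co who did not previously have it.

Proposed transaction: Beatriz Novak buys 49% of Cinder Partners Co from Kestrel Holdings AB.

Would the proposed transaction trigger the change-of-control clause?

The purchase adds only to Beatriz's holdings (Kestrel's stake shrinks), so Beatriz is the only person who could newly come to control Cinder.
Beatriz holds 45% of Northlake, so Beatriz controls Northlake.
Neither Beatriz nor any entity Beatriz controls holds any voting interest in Cinder.
So before the transaction, Beatriz does not control Cinder.
After the purchase, Beatriz holds 49% of Cinder directly, and Kestrel's stake falls to 1%.
Beatriz holds 49% of Cinder, so Beatriz controls Cinder.
Beatriz did not control Cinder before and does after, so the clause is triggered.

Yes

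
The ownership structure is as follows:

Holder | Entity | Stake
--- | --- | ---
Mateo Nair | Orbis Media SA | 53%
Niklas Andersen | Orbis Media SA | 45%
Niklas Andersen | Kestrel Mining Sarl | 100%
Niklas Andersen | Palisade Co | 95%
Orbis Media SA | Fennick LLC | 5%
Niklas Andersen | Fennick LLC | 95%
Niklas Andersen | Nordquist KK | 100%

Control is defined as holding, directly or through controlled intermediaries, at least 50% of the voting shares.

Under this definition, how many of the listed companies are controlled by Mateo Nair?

Mateo holds 53% of Orbis, so Mateo controls Orbis.
No other company's threshold is met.
Mateo controls 1 company.

1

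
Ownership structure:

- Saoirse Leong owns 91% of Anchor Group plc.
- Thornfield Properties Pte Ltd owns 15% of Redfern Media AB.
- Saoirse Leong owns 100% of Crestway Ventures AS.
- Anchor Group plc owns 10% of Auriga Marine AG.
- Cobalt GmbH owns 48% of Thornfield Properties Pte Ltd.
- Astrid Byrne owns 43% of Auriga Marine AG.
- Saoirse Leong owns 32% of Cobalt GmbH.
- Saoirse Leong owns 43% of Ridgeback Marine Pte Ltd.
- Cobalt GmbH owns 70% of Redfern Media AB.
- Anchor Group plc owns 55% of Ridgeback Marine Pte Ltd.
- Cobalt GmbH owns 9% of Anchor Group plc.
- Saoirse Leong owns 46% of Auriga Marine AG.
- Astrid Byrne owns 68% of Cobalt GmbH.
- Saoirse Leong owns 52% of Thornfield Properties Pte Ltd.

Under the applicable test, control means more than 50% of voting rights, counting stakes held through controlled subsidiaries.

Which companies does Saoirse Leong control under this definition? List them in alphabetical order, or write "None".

Anchor Group plc, Auriga Marine AG, Crestway Ventures AS, Ridgeback Marine Pte Ltd, Thornfield Properties Pte Ltd

Saoirse holds 91% of Anchor, so Saoirse controls Anchor.
Saoirse and Anchor together hold 43% + 55% = 98% of Ridgeback, so Saoirse controls Ridgeback.
Saoirse and Anchor together hold 46% + 10% = 56% of Auriga, so Saoirse controls Auriga.
Saoirse holds 52% of Thornfield, so Saoirse controls Thornfield.
Saoirse holds 100% of Crestway, so Saoirse controls Crestway.
No other company's threshold is met.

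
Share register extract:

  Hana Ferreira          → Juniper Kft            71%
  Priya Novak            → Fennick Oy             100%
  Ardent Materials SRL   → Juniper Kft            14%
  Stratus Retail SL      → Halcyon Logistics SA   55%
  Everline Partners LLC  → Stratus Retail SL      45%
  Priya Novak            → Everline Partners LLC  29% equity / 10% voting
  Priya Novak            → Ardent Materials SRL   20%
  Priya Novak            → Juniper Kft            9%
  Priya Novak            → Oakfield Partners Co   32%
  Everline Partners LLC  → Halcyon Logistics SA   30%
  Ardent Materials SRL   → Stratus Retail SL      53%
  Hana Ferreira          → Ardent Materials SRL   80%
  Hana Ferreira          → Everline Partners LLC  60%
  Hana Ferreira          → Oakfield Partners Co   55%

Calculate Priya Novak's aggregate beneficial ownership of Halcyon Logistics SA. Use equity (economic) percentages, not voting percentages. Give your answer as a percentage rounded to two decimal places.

Priya reaches Halcyon along 3 paths.
Via Ardent → Stratus: 20% × 53% × 55% = 5.83%.
Via Everline → Stratus: 29% × 45% × 55% = 7.1775%.
Via Everline: 29% × 30% = 8.7%.
Total: 5.83% + 7.1775% + 8.7% = 21.7075%.
Rounded: 21.71%.

21.71%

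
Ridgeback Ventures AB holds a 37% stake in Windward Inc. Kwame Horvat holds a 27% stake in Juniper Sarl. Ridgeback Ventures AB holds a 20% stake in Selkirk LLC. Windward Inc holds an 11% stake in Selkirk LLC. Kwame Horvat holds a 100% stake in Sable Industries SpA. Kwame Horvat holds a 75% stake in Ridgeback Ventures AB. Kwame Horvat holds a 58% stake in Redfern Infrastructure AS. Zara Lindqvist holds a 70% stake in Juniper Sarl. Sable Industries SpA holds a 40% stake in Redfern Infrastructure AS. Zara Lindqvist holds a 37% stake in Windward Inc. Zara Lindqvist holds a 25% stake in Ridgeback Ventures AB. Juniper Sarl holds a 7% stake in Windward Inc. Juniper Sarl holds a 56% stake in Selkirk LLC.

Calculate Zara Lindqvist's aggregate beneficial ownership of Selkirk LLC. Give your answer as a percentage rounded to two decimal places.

Zara reaches Selkirk along 5 paths.
Via Ridgeback: 25% × 20% = 5%.
Via Juniper: 70% × 56% = 39.2%.
Via Ridgeback → Windward: 25% × 37% × 11% = 1.0175%.
Via Windward: 37% × 11% = 4.07%.
Via Juniper → Windward: 70% × 7% × 11% = 0.539%.
Total: 5% + 39.2% + 1.0175% + 4.07% + 0.539% = 49.8265%.
Rounded: 49.83%.

49.83%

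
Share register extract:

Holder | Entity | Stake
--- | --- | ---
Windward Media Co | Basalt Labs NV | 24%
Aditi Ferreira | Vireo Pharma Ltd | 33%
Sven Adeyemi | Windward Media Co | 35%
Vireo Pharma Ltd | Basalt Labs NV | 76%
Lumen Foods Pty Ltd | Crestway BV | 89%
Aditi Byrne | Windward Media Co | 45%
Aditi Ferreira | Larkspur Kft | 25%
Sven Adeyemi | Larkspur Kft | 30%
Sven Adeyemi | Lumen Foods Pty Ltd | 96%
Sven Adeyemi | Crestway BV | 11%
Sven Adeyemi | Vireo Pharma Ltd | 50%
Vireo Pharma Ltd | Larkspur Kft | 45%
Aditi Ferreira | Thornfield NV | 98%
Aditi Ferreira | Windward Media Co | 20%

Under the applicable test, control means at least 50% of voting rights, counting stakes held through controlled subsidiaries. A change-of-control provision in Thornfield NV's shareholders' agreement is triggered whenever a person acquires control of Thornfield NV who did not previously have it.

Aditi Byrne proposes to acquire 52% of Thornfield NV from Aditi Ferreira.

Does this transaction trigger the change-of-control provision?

The purchase adds only to Aditi Byrne's holdings (Aditi Ferreira's stake shrinks), so Aditi Byrne is the only person who could newly come to control Thornfield.
Aditi Byrne's largest direct stake is 45% in Windward, which does not meet the threshold, so Aditi Byrne controls no company.
Neither Aditi Byrne nor any entity Aditi Byrne controls holds any voting interest in Thornfield.
So before the transaction, Aditi Byrne does not control Thornfield.
After the purchase, Aditi Byrne holds 52% of Thornfield directly, and Aditi Ferreira's stake falls to 46%.
Aditi Byrne holds 52% of Thornfield, so Aditi Byrne controls Thornfield.
Aditi Byrne did not control Thornfield before and does after, so the clause is triggered.

Yes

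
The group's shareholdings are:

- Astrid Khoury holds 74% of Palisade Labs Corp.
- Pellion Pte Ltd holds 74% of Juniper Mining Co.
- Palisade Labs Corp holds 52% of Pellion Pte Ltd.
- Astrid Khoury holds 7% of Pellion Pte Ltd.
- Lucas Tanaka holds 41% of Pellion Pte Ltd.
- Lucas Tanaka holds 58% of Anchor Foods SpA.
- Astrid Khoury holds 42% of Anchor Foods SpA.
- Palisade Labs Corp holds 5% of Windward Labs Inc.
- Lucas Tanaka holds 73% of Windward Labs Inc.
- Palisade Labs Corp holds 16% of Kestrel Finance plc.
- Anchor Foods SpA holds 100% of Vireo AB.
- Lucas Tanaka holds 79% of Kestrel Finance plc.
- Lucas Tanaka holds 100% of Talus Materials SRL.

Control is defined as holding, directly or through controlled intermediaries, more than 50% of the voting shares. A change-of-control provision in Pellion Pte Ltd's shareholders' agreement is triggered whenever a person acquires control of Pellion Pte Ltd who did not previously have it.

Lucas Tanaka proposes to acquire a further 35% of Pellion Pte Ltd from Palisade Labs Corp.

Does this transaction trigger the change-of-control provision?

Yes

The purchase adds only to Lucas's holdings (Palisade's stake shrinks), so Lucas is the only person who could newly come to control Pellion.
Lucas holds 58% of Anchor, so Lucas controls Anchor.
Lucas holds 100% of Talus, so Lucas controls Talus.
Lucas holds 79% of Kestrel, so Lucas controls Kestrel.
Anchor holds 100% of Vireo, so Lucas controls Vireo.
Lucas holds 73% of Windward, so Lucas controls Windward.
In Pellion, Lucas's side holds only 41%, not > 50%.
So before the transaction, Lucas does not control Pellion.
After the purchase, Lucas's direct stake in Pellion rises to 41% + 35% = 76%, and Palisade's stake falls to 17%.
Lucas holds 76% of Pellion, so Lucas controls Pellion.
Lucas did not control Pellion before and does after, so the clause is triggered.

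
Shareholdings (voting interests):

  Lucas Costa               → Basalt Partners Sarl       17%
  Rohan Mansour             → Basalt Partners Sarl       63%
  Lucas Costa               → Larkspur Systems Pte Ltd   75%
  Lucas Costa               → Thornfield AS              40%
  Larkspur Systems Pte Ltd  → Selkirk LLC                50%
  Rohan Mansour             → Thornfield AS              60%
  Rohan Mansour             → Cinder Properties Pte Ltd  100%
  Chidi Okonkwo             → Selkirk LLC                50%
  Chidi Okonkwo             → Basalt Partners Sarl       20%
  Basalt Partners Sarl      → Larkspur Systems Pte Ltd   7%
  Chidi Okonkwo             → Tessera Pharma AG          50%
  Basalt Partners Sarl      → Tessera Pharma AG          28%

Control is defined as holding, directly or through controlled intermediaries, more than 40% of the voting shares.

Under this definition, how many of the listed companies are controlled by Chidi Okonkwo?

Chidi holds 50% of Tessera, so Chidi controls Tessera.
Chidi holds 50% of Selkirk, so Chidi controls Selkirk.
No other company's threshold is met.
Chidi controls 2 companies.

2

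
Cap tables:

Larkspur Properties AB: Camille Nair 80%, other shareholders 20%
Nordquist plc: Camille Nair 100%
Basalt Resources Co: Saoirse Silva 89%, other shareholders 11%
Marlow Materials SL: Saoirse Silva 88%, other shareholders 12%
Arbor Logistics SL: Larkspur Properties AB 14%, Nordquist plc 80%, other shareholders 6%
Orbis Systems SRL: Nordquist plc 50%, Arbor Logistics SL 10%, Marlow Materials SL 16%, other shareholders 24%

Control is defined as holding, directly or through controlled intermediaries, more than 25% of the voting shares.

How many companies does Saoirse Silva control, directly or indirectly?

Saoirse holds 89% of Basalt, so Saoirse controls Basalt.
Saoirse holds 88% of Marlow, so Saoirse controls Marlow.
No other company's threshold is met.
Saoirse controls 2 companies.

2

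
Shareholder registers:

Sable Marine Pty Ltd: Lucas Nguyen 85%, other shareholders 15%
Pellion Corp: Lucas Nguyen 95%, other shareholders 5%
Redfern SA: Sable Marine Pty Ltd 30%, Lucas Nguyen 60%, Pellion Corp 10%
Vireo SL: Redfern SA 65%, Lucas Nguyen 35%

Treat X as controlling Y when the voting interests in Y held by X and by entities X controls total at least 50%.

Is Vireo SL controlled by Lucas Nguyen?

Lucas holds 95% of Pellion, so Lucas controls Pellion.
Lucas holds 85% of Sable, so Lucas controls Sable.
Sable and Lucas and Pellion together hold 30% + 60% + 10% = 100% of Redfern, so Lucas controls Redfern.
Redfern and Lucas together hold 65% + 35% = 100% of Vireo, so Lucas controls Vireo.

Yes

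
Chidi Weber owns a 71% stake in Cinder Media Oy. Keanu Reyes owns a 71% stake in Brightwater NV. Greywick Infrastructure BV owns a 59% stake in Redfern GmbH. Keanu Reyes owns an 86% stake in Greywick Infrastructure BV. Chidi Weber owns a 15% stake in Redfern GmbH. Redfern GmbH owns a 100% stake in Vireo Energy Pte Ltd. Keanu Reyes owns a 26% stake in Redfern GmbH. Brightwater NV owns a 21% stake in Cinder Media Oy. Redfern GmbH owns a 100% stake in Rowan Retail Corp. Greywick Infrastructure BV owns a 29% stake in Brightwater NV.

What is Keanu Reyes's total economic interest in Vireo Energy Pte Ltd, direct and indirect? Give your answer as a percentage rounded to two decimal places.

Keanu reaches Vireo along 2 paths.
Via Redfern: 26% × 100% = 26%.
Via Greywick → Redfern: 86% × 59% × 100% = 50.74%.
Total: 26% + 50.74% = 76.74%.

76.74%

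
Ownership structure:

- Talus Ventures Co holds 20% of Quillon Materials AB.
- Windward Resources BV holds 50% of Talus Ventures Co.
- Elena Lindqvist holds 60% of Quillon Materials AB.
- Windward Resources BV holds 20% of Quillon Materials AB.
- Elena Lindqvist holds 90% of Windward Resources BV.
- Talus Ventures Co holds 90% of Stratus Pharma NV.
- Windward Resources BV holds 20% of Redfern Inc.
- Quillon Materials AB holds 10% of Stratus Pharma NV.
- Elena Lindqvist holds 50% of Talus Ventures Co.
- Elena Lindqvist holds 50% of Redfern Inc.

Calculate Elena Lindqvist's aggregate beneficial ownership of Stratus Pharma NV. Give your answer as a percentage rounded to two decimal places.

Elena reaches Stratus along 6 paths.
Via Talus: 50% × 90% = 45%.
Via Windward → Talus: 90% × 50% × 90% = 40.5%.
Via Talus → Quillon: 50% × 20% × 10% = 1%.
Via Windward → Talus → Quillon: 90% × 50% × 20% × 10% = 0.9%.
Via Quillon: 60% × 10% = 6%.
Via Windward → Quillon: 90% × 20% × 10% = 1.8%.
Total: 45% + 40.5% + 1% + 0.9% + 6% + 1.8% = 95.2%.
Rounded: 95.20%.

95.20%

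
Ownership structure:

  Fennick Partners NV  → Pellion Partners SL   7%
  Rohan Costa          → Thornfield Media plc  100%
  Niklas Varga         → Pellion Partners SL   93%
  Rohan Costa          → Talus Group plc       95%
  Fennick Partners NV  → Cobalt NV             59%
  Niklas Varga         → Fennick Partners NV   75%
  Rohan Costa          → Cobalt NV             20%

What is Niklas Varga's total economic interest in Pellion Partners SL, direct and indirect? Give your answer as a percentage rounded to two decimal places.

Niklas reaches Pellion along 2 paths.
Direct stake: 93% = 93%.
Via Fennick: 75% × 7% = 5.25%.
Total: 93% + 5.25% = 98.25%.

98.25%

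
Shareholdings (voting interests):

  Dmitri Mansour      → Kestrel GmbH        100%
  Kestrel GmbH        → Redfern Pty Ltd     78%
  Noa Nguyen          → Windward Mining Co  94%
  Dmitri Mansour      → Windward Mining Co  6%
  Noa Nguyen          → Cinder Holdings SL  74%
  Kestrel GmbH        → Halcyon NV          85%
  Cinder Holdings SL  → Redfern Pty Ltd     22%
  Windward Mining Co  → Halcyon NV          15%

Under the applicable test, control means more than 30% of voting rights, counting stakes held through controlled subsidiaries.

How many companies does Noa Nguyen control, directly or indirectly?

Noa holds 94% of Windward, so Noa controls Windward.
Noa holds 74% of Cinder, so Noa controls Cinder.
No other company's threshold is met.
Noa controls 2 companies.

2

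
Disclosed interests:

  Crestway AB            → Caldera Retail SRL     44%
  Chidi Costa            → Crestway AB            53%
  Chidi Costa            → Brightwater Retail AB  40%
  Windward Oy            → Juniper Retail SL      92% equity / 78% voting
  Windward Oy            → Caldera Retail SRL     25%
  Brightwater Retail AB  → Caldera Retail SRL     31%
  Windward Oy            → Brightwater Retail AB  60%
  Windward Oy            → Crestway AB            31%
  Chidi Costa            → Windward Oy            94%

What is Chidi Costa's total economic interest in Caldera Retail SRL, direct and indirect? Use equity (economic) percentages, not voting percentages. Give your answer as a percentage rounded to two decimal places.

89.53%

Chidi reaches Caldera along 5 paths.
Via Windward → Brightwater: 94% × 60% × 31% = 17.484%.
Via Brightwater: 40% × 31% = 12.4%.
Via Windward: 94% × 25% = 23.5%.
Via Windward → Crestway: 94% × 31% × 44% = 12.8216%.
Via Crestway: 53% × 44% = 23.32%.
Total: 17.484% + 12.4% + 23.5% + 12.8216% + 23.32% = 89.5256%.
Rounded: 89.53%.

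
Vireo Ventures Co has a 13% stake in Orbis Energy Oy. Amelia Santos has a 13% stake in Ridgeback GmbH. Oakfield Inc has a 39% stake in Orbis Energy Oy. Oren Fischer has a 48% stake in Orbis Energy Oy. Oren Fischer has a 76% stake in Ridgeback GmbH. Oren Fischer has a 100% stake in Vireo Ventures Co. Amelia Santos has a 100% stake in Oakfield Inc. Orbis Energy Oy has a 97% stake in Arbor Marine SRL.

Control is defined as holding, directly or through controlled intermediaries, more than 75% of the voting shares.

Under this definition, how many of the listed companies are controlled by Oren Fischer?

Oren holds 76% of Ridgeback, so Oren controls Ridgeback.
Oren holds 100% of Vireo, so Oren controls Vireo.
No other company's threshold is met.
Oren controls 2 companies.

2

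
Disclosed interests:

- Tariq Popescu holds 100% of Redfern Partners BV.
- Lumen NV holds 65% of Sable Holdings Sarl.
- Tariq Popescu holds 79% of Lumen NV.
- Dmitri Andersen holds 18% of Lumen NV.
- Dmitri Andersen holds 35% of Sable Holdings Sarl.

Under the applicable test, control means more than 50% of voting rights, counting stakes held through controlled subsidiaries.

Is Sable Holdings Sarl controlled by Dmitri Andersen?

No

Dmitri's largest direct stake is 35% in Sable, which does not meet the threshold, so Dmitri controls no company.
In Sable, Dmitri's side holds only 35%, not > 50%.
So Dmitri does not control Sable.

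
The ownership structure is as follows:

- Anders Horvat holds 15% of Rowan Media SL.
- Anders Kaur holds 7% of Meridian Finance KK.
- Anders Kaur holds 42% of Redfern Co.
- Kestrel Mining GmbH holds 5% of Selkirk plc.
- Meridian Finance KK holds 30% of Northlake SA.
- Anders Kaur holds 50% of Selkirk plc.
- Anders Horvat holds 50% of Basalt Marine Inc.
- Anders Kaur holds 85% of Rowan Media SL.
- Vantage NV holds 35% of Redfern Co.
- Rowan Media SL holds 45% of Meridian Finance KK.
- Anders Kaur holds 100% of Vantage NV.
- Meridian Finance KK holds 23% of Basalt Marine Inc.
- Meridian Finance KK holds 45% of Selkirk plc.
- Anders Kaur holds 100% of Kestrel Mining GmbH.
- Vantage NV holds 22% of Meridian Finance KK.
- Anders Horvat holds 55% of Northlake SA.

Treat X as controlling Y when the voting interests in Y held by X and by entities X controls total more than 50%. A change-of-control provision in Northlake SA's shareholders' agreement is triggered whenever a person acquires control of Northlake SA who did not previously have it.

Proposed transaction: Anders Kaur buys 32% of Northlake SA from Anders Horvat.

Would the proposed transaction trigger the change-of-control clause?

The purchase adds only to Anders Kaur's holdings (Anders Horvat's stake shrinks), so Anders Kaur is the only person who could newly come to control Northlake.
Anders Kaur holds 85% of Rowan, so Anders Kaur controls Rowan.
Anders Kaur holds 100% of Kestrel, so Anders Kaur controls Kestrel.
Anders Kaur holds 100% of Vantage, so Anders Kaur controls Vantage.
Vantage and Rowan and Anders Kaur together hold 22% + 45% + 7% = 74% of Meridian, so Anders Kaur controls Meridian.
Anders Kaur and Vantage together hold 42% + 35% = 77% of Redfern, so Anders Kaur controls Redfern.
Kestrel and Anders Kaur and Meridian together hold 5% + 50% + 45% = 100% of Selkirk, so Anders Kaur controls Selkirk.
In Northlake, Anders Kaur's side holds only 30%, not > 50%.
So before the transaction, Anders Kaur does not control Northlake.
After the purchase, Anders Kaur holds 32% of Northlake directly, and Anders Horvat's stake falls to 23%.
Meridian and Anders Kaur together hold 30% + 32% = 62% of Northlake, so Anders Kaur controls Northlake.
Anders Kaur did not control Northlake before and does after, so the clause is triggered.

Yes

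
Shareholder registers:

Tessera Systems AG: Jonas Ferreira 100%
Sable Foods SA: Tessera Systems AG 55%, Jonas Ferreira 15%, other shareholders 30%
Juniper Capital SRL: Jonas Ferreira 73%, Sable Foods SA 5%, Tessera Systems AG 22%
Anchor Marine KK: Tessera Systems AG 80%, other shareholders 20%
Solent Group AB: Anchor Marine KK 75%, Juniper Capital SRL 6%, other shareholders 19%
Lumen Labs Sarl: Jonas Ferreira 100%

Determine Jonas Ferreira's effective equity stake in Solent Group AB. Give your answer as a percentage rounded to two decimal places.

65.91%

Jonas reaches Solent along 5 paths.
Via Tessera → Anchor: 100% × 80% × 75% = 60%.
Via Juniper: 73% × 6% = 4.38%.
Via Tessera → Sable → Juniper: 100% × 55% × 5% × 6% = 0.165%.
Via Sable → Juniper: 15% × 5% × 6% = 0.045%.
Via Tessera → Juniper: 100% × 22% × 6% = 1.32%.
Total: 60% + 4.38% + 0.165% + 0.045% + 1.32% = 65.91%.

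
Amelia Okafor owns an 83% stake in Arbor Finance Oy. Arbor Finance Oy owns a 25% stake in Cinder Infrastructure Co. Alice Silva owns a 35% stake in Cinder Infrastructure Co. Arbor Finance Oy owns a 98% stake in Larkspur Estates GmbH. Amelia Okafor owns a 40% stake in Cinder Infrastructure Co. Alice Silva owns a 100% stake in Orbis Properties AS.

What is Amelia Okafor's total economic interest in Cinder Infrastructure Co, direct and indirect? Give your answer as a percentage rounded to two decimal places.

Amelia reaches Cinder along 2 paths.
Via Arbor: 83% × 25% = 20.75%.
Direct stake: 40% = 40%.
Total: 20.75% + 40% = 60.75%.

60.75%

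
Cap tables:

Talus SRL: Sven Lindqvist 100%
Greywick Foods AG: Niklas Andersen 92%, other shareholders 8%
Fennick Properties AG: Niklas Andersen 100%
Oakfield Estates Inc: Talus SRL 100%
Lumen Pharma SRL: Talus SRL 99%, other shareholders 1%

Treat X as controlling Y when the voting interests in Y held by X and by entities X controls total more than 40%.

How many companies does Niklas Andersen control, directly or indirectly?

2

Niklas holds 92% of Greywick, so Niklas controls Greywick.
Niklas holds 100% of Fennick, so Niklas controls Fennick.
No other company's threshold is met.
Niklas controls 2 companies.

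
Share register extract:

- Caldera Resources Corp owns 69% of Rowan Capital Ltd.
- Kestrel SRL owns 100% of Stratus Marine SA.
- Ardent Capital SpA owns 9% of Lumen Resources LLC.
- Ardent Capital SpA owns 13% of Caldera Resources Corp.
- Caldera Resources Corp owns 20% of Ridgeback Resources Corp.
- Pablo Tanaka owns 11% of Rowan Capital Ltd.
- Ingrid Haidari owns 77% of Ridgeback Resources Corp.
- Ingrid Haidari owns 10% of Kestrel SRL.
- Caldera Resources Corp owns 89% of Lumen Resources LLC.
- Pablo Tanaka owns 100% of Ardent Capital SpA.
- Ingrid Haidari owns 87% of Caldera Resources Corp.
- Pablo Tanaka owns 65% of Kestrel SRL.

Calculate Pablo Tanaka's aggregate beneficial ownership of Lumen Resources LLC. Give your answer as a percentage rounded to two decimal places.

20.57%

Pablo reaches Lumen along 2 paths.
Via Ardent: 100% × 9% = 9%.
Via Ardent → Caldera: 100% × 13% × 89% = 11.57%.
Total: 9% + 11.57% = 20.57%.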